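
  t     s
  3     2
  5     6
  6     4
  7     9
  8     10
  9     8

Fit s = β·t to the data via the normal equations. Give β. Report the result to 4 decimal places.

Compute the Gram sums: Σt·t = 264.
For Aᵀs: Σt·s = 275.
AᵀA·[β]ᵀ = Aᵀs becomes [[264]]·[β]ᵀ = [275]ᵀ.
β = 275/264 = 1.04167.

β = 1.0417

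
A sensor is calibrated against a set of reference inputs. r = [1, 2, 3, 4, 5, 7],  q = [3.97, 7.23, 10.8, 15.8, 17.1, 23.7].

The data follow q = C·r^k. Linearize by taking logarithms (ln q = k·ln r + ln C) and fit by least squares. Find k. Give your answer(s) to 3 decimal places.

k = 0.933

With ln qᵢ as the transformed response and ln rᵢ as the regressor:
XᵀX = [[9.9861, 6.7334]; [6.7334, 6]], rhs = [18.5406, 14.5011]ᵀ  (here Σln r = 6.7334, Σ(ln r)² = 9.9861, Σln q = 14.5011, Σln r·ln q = 18.5406).
Solving (det = 14.5777): k = 0.93307, ln C = 1.36973.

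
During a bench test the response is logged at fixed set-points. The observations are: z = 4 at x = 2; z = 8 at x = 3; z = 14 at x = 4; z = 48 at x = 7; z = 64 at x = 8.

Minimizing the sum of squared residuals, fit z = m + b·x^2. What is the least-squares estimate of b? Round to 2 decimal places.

Setting ∂/∂m … = 0 gives: 5·m + 142·b = 138;  142·m + 6850·b = 6760.
(Σ1 = 5, Σx^2 = 142, Σx^2·x^2 = 6850, Σz = 138, Σx^2·z = 6760.)
Δ = 5·6850 − 142² = 14086.
m = (138·6850 − 142·6760)/14086 = -7310/7043; b = (5·6760 − 142·138)/14086 = 7102/7043.

b = 1.01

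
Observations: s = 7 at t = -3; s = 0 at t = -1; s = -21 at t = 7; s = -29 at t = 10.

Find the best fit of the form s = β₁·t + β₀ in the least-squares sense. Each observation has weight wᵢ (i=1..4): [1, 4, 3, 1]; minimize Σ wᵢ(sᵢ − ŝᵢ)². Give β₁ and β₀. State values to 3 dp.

β₁ = -2.680, β₀ = -2.297

Compute the Gram sums: Σwᵢ·t·t = 260, Σwᵢ·t = 24, Σwᵢ·1 = 9.
For XᵀWs: Σwᵢ·t·s = -752, Σwᵢ·s = -85.
So XᵀWX·[β₁, β₀]ᵀ = XᵀWs: [[260, 24]; [24, 9]]·[β₁, β₀]ᵀ = [-752, -85]ᵀ.
det = 260·9 − 24² = 1764.
β₁ = ((-752)·9 − 24·(-85))/1764 = -394/147; β₀ = (260·(-85) − 24·(-752))/1764 = -1013/441.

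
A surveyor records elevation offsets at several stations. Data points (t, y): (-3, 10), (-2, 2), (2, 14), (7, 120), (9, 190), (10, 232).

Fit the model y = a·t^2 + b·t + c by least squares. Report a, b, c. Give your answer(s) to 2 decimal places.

With design matrix X, XᵀX = [[19075, 2045, 247]; [2045, 247, 23]; [247, 23, 6]] and Xᵀy = [44624, 4864, 568]ᵀ.
Inverting the 3×3 Gram matrix, [a, b, c]ᵀ = [105856/52183, 150792/52183, 4216/52183]ᵀ.

a = 2.03, b = 2.89, c = 0.08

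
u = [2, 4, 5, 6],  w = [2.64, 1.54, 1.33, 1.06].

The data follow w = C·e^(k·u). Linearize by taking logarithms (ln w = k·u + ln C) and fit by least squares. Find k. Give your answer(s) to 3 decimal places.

k = -0.226

With ln wᵢ as the transformed response and uᵢ as the regressor:
Σu = 17.0000, Σ(u)² = 81.0000, Σln w = 1.7460, Σu·ln w = 5.4442.
Equations: 81.0000·k + 17.0000·ln C = 5.4442;  17.0000·k + 4·ln C = 1.7460.
Solving (det = 35.0000): k = -0.22587, ln C = 1.39644.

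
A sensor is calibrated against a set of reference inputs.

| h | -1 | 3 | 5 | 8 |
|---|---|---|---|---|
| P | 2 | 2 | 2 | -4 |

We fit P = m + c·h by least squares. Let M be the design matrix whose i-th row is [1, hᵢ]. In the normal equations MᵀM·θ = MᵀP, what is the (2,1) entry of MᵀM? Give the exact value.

Row 2 ↔ basis h, column 1 ↔ basis 1, so (MᵀM)_{2,1} = Σᵢ h = (-1)·(1) + (3)·(1) + (5)·(1) + (8)·(1) = 15.

15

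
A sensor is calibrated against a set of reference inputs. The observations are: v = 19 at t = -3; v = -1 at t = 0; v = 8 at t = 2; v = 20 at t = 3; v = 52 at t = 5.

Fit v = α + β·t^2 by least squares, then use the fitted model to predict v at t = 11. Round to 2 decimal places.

v̂ = 254.97

Setting ∂/∂α … = 0 gives: 5·α + 47·β = 98;  47·α + 803·β = 1683.
Eliminating β: 803·(row 1) − 47·(row 2) gives 1806·α = 803·98 − 47·1683 = -407, so α = -407/1806.
Then β = (1683 − 47·(-407/1806))/803 = 3809/1806.
At t = 11: v̂ = (-407/1806)·(1) + (3809/1806)·(121) = 76747/301.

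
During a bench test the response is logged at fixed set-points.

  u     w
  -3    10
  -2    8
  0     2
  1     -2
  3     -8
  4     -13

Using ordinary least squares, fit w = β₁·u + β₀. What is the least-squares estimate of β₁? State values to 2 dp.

β₁ = -3.27

Entries of XᵀX: Σu·u = 39, Σu = 3, Σ1 = 6.
Moment sums: Σu·w = -124, Σw = -3.
XᵀX·[β₁, β₀]ᵀ = Xᵀw becomes [[39, 3]; [3, 6]]·[β₁, β₀]ᵀ = [-124, -3]ᵀ.
Eliminating β₀: 6·(row 1) − 3·(row 2) gives 225·β₁ = 6·(-124) − 3·(-3) = -735, so β₁ = -49/15.
Then β₀ = ((-3) − 3·(-49/15))/6 = 17/15.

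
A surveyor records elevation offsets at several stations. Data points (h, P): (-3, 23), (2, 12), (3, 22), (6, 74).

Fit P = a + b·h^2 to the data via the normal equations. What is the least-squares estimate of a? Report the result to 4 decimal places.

a = 4.8610

XᵀX·[a, b]ᵀ = XᵀP reads: 4·a + 58·b = 131;  58·a + 1474·b = 3117.
(Σ1 = 4, Σh^2 = 58, Σh^2·h^2 = 1474, ΣP = 131, Σh^2·P = 3117.)
Δ = 4·1474 − 58² = 2532.
a = (131·1474 − 58·3117)/2532 = 3077/633; b = (4·3117 − 58·131)/2532 = 2435/1266.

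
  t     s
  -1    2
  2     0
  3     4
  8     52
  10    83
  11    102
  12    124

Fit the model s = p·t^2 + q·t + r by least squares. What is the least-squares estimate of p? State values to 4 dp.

Normal-equation sums: Σt^2·t^2 = 49571, Σt^2·t = 4605, Σt^2 = 443, Σt·t = 443, Σt = 45, Σ1 = 7.
And Σt^2·s = 41864, Σt·s = 3866, Σs = 367.
So MᵀM·[p, q, r]ᵀ = Mᵀs: [[49571, 4605, 443]; [4605, 443, 45]; [443, 45, 7]]·[p, q, r]ᵀ = [41864, 3866, 367]ᵀ.
Solving the 3×3 system (Gaussian elimination) gives p = 190257/194908, q = -132187/97454, r = -17465/27844.

p = 0.9761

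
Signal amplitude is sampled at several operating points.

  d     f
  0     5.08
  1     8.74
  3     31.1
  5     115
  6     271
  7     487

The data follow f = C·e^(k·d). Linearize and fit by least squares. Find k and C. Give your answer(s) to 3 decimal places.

k = 0.661, C = 4.654

With ln fᵢ as the transformed response and dᵢ as the regressor:
Sums: Σd = 22.0000, Σ(d)² = 120.0000, Σln f = 23.7657, Σd·ln f = 113.1348.
Normal system: [[120.0000, 22.0000]; [22.0000, 6]]·[k, ln C]ᵀ = [113.1348, 23.7657]ᵀ.
Δ = 120.0000·6 − (22.0000)² = 236.0000; k = (113.1348·6 − 22.0000·23.7657)/236.0000 = 0.66086, ln C = (120.0000·23.7657 − 22.0000·113.1348)/236.0000 = 1.53782, so C = exp(1.53782) = 4.65442.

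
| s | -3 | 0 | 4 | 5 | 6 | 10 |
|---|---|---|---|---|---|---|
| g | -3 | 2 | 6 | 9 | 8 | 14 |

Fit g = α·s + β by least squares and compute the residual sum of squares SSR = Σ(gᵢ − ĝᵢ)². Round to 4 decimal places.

SSR = 3.5316

Normal-equation sums: Σs·s = 186, Σs = 22, Σ1 = 6.
And Σs·g = 266, Σg = 36.
MᵀM·[α, β]ᵀ = Mᵀg becomes [[186, 22]; [22, 6]]·[α, β]ᵀ = [266, 36]ᵀ.
det = 186·6 − 22² = 632.
α = (266·6 − 22·36)/632 = 201/158; β = (186·36 − 22·266)/632 = 211/158.
Residuals: -41/79, 105/158, -67/158, 103/79, -153/158, -9/158; SSR = 279/79.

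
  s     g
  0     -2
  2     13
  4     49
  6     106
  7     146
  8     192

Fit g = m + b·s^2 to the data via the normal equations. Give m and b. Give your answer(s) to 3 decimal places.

m = -0.359, b = 2.995

Entries of XᵀX: Σ1 = 6, Σs^2 = 169, Σs^2·s^2 = 8065.
Moment sums: Σg = 504, Σs^2·g = 24094.
Δ = 6·8065 − 169² = 19829.
m = (504·8065 − 169·24094)/19829 = -7126/19829; b = (6·24094 − 169·504)/19829 = 59388/19829.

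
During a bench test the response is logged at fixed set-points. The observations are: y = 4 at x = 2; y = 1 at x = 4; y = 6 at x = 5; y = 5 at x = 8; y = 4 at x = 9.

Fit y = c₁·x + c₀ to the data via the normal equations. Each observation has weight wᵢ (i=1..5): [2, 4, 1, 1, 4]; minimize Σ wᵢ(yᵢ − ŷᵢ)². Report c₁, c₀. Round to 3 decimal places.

The normal equations are: 485·c₁ + 69·c₀ = 246;  69·c₁ + 12·c₀ = 39.
(Σwᵢ·x·x = 485, Σwᵢ·x = 69, Σwᵢ·1 = 12, Σwᵢ·x·y = 246, Σwᵢ·y = 39.)
Δ = 485·12 − 69² = 1059.
c₁ = (246·12 − 69·39)/1059 = 87/353; c₀ = (485·39 − 69·246)/1059 = 647/353.

c₁ = 0.246, c₀ = 1.833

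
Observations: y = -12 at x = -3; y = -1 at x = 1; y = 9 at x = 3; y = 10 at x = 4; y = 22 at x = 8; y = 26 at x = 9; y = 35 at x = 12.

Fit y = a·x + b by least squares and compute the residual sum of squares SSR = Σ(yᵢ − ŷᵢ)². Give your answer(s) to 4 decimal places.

The normal equations are: 324·a + 34·b = 932;  34·a + 7·b = 89.
(Σx·x = 324, Σx = 34, Σ1 = 7, Σx·y = 932, Σy = 89.)
Δ = 324·7 − 34² = 1112.
a = (932·7 − 34·89)/1112 = 1749/556; b = (324·89 − 34·932)/1112 = -713/278.
Residuals: 1/556, -879/556, 1183/556, -5/278, -167/278, 141/556, -51/278; SSR = 2081/278.

SSR = 7.4856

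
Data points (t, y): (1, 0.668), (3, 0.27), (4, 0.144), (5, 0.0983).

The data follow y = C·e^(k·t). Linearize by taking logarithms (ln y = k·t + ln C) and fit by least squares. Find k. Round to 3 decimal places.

k = -0.489

Let Y = ln y. Fitting Y = k·t + ln C by least squares:
Over the data: Σt = 13.0000, Σ(t)² = 51.0000, Σln y = -5.9705, Σt·ln y = -23.6819.
Normal system: [[51.0000, 13.0000]; [13.0000, 4]]·[k, ln C]ᵀ = [-23.6819, -5.9705]ᵀ.
Slope k = (n·Σt·ln y − Σt·Σln y)/(n·Σ(t)² − (Σt)²) = (4·-23.6819 − 13.0000·-5.9705)/35.0000 = -0.48890; ln C = (Σln y − k·Σt)/n = 0.09630.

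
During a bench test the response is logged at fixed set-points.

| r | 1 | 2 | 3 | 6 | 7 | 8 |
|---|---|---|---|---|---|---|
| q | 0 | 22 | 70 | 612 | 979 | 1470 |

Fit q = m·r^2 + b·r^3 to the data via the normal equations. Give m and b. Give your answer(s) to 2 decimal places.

m = -0.99, b = 3.00

Entries of AᵀA: Σr^2·r^2 = 7891, Σr^2·r^3 = 57627, Σr^3·r^3 = 427243.
For Aᵀq: Σr^2·q = 164801, Σr^3·q = 1222695.
det = 7891·427243 − 57627² = 50503384.
m = (164801·427243 − 57627·1222695)/50503384 = -25085561/25251692; b = (7891·1222695 − 57627·164801)/50503384 = 75649509/25251692.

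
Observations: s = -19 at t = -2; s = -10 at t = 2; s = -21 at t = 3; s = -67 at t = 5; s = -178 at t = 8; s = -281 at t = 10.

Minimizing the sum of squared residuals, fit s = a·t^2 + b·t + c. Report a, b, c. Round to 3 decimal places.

a = -3.023, b = 2.290, c = -2.134

Forming MᵀM = [[14834, 1664, 206]; [1664, 206, 26]; [206, 26, 6]] and Mᵀs = [-41472, -4614, -576]ᵀ gives MᵀM·[a, b, c]ᵀ = Mᵀs.
Solving the 3×3 system (Gaussian elimination) gives a = -97819/32359, b = 74086/32359, c = -69051/32359.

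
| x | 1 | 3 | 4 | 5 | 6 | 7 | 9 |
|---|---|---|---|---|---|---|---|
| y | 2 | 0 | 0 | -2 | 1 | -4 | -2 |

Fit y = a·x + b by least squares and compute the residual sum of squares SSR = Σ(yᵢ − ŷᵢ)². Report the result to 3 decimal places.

From the data, Σx·x = 217, Σx = 35, Σ1 = 7.
For Mᵀy: Σx·y = -48, Σy = -5.
So MᵀM·[a, b]ᵀ = Mᵀy: [[217, 35]; [35, 7]]·[a, b]ᵀ = [-48, -5]ᵀ.
det = 217·7 − 35² = 294.
a = ((-48)·7 − 35·(-5))/294 = -23/42; b = (217·(-5) − 35·(-48))/294 = 85/42.
Residuals: 11/21, -8/21, 1/6, -9/7, 95/42, -46/21, 19/21; SSR = 77/6.

SSR = 12.833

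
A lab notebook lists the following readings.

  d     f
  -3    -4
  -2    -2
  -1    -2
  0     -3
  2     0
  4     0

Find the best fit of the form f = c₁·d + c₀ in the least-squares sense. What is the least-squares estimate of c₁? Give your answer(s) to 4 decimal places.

c₁ = 0.5294

Compute the Gram sums: Σd·d = 34, Σd = 0, Σ1 = 6.
And Σd·f = 18, Σf = -11.
AᵀA·[c₁, c₀]ᵀ = Aᵀf becomes [[34, 0]; [0, 6]]·[c₁, c₀]ᵀ = [18, -11]ᵀ.
Eliminating c₀: 6·(row 1) − 0·(row 2) gives 204·c₁ = 6·18 − 0·(-11) = 108, so c₁ = 9/17.
Then c₀ = ((-11) − 0·(9/17))/6 = -11/6.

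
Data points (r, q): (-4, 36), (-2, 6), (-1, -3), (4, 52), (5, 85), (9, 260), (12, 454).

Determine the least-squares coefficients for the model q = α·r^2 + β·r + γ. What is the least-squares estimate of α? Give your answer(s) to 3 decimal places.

α = 2.988

AᵀA·[α, β, γ]ᵀ = Aᵀq reads: 28451·α + 2573·β + 287·γ = 89990;  2573·α + 287·β + 23·γ = 8268;  287·α + 23·β + 7·γ = 890.
(Σr^2·r^2 = 28451, Σr^2·r = 2573, Σr^2 = 287, Σr·r = 287, Σr = 23, Σ1 = 7, Σr^2·q = 89990, Σr·q = 8268, Σq = 890.)
Inverting the 3×3 Gram matrix, [α, β, γ]ᵀ = [910411/304701, 3411676/1523505, -1380423/507835]ᵀ.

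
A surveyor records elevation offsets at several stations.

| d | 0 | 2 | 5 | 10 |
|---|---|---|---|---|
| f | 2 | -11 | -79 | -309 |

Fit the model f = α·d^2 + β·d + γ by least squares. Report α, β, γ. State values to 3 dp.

α = -2.997, β = -1.186, γ = 2.441

Sums needed: Σd^2·d^2 = 10641, Σd^2·d = 1133, Σd^2 = 129, Σd·d = 129, Σd = 17, Σ1 = 4.
And Σd^2·f = -32919, Σd·f = -3507, Σf = -397.
Solving the 3×3 system (Gaussian elimination) gives α = -7747/2585, β = -3066/2585, γ = 1262/517.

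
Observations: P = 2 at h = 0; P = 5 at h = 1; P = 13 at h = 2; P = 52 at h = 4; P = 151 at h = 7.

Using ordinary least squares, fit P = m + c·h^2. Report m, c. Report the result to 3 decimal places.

Compute the Gram sums: Σ1 = 5, Σh^2 = 70, Σh^2·h^2 = 2674.
For MᵀP: ΣP = 223, Σh^2·P = 8288.
So MᵀM·[m, c]ᵀ = MᵀP: [[5, 70]; [70, 2674]]·[m, c]ᵀ = [223, 8288]ᵀ.
Δ = 5·2674 − 70² = 8470.
m = (223·2674 − 70·8288)/8470 = 1153/605; c = (5·8288 − 70·223)/8470 = 369/121.

m = 1.906, c = 3.050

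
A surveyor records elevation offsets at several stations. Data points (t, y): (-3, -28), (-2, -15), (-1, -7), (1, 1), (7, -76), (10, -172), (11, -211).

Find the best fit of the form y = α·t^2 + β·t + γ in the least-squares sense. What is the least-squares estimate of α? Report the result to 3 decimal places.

α = -2.049

MᵀM·[α, β, γ]ᵀ = Mᵀy reads: 27141·α + 2639·β + 285·γ = -46773;  2639·α + 285·β + 23·γ = -4451;  285·α + 23·β + 7·γ = -508.
(Σt^2·t^2 = 27141, Σt^2·t = 2639, Σt^2 = 285, Σt·t = 285, Σt = 23, Σ1 = 7, Σt^2·y = -46773, Σt·y = -4451, Σy = -508.)
Solving the 3×3 system (Gaussian elimination) gives α = -636747/310828, β = 1047747/310828, γ = -37565/155414.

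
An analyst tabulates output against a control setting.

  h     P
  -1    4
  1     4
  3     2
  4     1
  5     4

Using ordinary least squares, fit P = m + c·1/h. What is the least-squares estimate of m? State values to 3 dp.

m = 3.047

With design matrix X, XᵀX = [[5, 47/60]; [47/60, 7969/3600]] and XᵀP = [15, 103/60]ᵀ.
Determinant 5·(7969/3600) − (47/60)² = 9409/900.
m = (15·(7969/3600) − (47/60)·(103/60))/(9409/900) = 57347/18818; c = (5·(103/60) − (47/60)·15)/(9409/900) = -2850/9409.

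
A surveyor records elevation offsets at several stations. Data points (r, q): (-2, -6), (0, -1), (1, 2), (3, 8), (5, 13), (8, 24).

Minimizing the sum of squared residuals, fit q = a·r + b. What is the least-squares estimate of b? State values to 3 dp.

b = -0.776

AᵀA·[a, b]ᵀ = Aᵀq reads: 103·a + 15·b = 295;  15·a + 6·b = 40.
Eliminating b: 6·(row 1) − 15·(row 2) gives 393·a = 6·295 − 15·40 = 1170, so a = 390/131.
Then b = (40 − 15·(390/131))/6 = -305/393.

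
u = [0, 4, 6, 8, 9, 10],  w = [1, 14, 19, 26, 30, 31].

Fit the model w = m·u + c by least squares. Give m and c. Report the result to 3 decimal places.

Sums needed: Σu·u = 297, Σu = 37, Σ1 = 6.
For Xᵀw: Σu·w = 958, Σw = 121.
XᵀX·[m, c]ᵀ = Xᵀw becomes [[297, 37]; [37, 6]]·[m, c]ᵀ = [958, 121]ᵀ.
Determinant 297·6 − 37² = 413.
m = (958·6 − 37·121)/413 = 1271/413; c = (297·121 − 37·958)/413 = 491/413.

m = 3.077, c = 1.189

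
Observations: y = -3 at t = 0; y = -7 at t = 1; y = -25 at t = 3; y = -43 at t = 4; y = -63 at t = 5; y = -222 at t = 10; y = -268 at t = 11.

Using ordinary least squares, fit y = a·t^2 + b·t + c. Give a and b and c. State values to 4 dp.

Normal-equation sums: Σt^2·t^2 = 25604, Σt^2·t = 2548, Σt^2 = 272, Σt·t = 272, Σt = 34, Σ1 = 7.
For Mᵀy: Σt^2·y = -57123, Σt·y = -5737, Σy = -631.
So MᵀM·[a, b, c]ᵀ = Mᵀy: [[25604, 2548, 272]; [2548, 272, 34]; [272, 34, 7]]·[a, b, c]ᵀ = [-57123, -5737, -631]ᵀ.
Inverting the 3×3 Gram matrix, [a, b, c]ᵀ = [-89971/44364, -38207/22182, -10994/3697]ᵀ.

a = -2.0280, b = -1.7224, c = -2.9738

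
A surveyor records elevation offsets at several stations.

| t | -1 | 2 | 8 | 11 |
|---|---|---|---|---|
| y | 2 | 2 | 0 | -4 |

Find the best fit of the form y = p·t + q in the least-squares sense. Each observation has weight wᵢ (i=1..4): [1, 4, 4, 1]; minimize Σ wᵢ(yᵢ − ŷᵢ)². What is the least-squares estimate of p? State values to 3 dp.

p = -0.417

With design matrix X, XᵀWX = [[394, 50]; [50, 10]] and XᵀWy = [-30, 6]ᵀ.
Eliminating q: 10·(row 1) − 50·(row 2) gives 1440·p = 10·(-30) − 50·6 = -600, so p = -5/12.
Then q = (6 − 50·(-5/12))/10 = 161/60.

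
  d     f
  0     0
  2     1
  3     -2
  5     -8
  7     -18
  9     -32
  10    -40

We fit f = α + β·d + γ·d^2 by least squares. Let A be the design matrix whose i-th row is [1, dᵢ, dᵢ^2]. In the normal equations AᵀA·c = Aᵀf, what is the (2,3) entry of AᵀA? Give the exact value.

Row 2 ↔ basis d, column 3 ↔ basis d^2, so (AᵀA)_{2,3} = Σᵢ (d)·(d^2) = (0)·(0) + (2)·(4) + (3)·(9) + (5)·(25) + (7)·(49) + (9)·(81) + (10)·(100) = 2232.

2232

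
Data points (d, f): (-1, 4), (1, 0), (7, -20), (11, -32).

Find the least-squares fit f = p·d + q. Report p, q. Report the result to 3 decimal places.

p = -3.077, q = 1.846

With design matrix A, AᵀA = [[172, 18]; [18, 4]] and Aᵀf = [-496, -48]ᵀ.
Δ = 172·4 − 18² = 364.
p = ((-496)·4 − 18·(-48))/364 = -40/13; q = (172·(-48) − 18·(-496))/364 = 24/13.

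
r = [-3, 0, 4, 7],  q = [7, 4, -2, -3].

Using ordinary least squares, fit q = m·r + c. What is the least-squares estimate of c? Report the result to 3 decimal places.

Compute the Gram sums: Σr·r = 74, Σr = 8, Σ1 = 4.
Right-hand side: Σr·q = -50, Σq = 6.
So AᵀA·[m, c]ᵀ = Aᵀq: [[74, 8]; [8, 4]]·[m, c]ᵀ = [-50, 6]ᵀ.
Δ = 74·4 − 8² = 232.
m = ((-50)·4 − 8·6)/232 = -31/29; c = (74·6 − 8·(-50))/232 = 211/58.

c = 3.638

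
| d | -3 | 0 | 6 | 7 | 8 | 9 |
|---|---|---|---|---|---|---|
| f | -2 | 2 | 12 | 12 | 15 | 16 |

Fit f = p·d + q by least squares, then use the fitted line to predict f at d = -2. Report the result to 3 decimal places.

From the data, Σd·d = 239, Σd = 27, Σ1 = 6.
And Σd·f = 426, Σf = 55.
Determinant 239·6 − 27² = 705.
p = (426·6 − 27·55)/705 = 357/235; q = (239·55 − 27·426)/705 = 1643/705.
At d = -2: f̂ = (357/235)·(-2) + (1643/705)·(1) = -499/705.

f̂ = -0.708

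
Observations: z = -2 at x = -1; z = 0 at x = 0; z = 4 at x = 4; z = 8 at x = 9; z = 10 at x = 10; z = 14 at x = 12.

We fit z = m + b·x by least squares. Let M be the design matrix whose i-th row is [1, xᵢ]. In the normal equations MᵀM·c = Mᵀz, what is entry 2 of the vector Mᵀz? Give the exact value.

358

Entry 2 ↔ basis x, so (Mᵀz)_{2} = Σᵢ (x)·zᵢ = (-1)·(-2) + (0)·(0) + (4)·(4) + (9)·(8) + (10)·(10) + (12)·(14) = 358.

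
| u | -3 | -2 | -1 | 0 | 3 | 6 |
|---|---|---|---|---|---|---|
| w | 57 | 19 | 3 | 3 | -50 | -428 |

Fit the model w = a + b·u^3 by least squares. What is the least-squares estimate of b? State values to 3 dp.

The normal system AᵀA·[a, b]ᵀ = Aᵀw is [[6, 207]; [207, 48179]]·[a, b]ᵀ = [-396, -95492]ᵀ.
Determinant 6·48179 − 207² = 246225.
a = ((-396)·48179 − 207·(-95492))/246225 = 936/335; b = (6·(-95492) − 207·(-396))/246225 = -668/335.

b = -1.994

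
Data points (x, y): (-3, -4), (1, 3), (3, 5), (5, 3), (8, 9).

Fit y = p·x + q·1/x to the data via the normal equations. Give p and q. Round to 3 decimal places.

With design matrix M, MᵀM = [[108, 5]; [5, 18401/14400]] and Mᵀy = [117, 309/40]ᵀ.
Determinant 108·(18401/14400) − 5² = 45203/400.
p = (117·(18401/14400) − 5·(309/40))/(45203/400) = 177413/180812; q = (108·(309/40) − 5·117)/(45203/400) = 99720/45203.

p = 0.981, q = 2.206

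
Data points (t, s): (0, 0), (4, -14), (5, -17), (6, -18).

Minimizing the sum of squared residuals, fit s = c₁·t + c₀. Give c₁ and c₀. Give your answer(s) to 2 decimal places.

XᵀX·[c₁, c₀]ᵀ = Xᵀs reads: 77·c₁ + 15·c₀ = -249;  15·c₁ + 4·c₀ = -49.
Eliminating c₀: 4·(row 1) − 15·(row 2) gives 83·c₁ = 4·(-249) − 15·(-49) = -261, so c₁ = -261/83.
Then c₀ = ((-49) − 15·(-261/83))/4 = -38/83.

c₁ = -3.14, c₀ = -0.46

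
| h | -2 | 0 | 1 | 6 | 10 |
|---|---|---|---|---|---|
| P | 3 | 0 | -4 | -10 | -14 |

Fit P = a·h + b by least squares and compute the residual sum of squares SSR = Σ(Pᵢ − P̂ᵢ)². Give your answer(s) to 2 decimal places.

Setting ∂/∂a … = 0 gives: 141·a + 15·b = -210;  15·a + 5·b = -25.
Δ = 141·5 − 15² = 480.
a = ((-210)·5 − 15·(-25))/480 = -45/32; b = (141·(-25) − 15·(-210))/480 = -25/32.
Residuals: 31/32, 25/32, -29/16, -25/32, 27/32; SSR = 197/32.

SSR = 6.16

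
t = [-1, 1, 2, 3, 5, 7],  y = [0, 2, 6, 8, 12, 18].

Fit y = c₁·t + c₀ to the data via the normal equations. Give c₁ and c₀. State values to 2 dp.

c₁ = 2.29, c₀ = 1.17

The normal equations are: 89·c₁ + 17·c₀ = 224;  17·c₁ + 6·c₀ = 46.
(Σt·t = 89, Σt = 17, Σ1 = 6, Σt·y = 224, Σy = 46.)
det = 89·6 − 17² = 245.
c₁ = (224·6 − 17·46)/245 = 562/245; c₀ = (89·46 − 17·224)/245 = 286/245.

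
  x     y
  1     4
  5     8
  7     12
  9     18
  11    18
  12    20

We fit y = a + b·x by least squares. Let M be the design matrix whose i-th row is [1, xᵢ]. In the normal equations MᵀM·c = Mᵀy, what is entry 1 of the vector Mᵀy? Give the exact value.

Entry 1 ↔ basis 1, so (Mᵀy)_{1} = Σᵢ yᵢ = (1)·(4) + (1)·(8) + (1)·(12) + (1)·(18) + (1)·(18) + (1)·(20) = 80.

80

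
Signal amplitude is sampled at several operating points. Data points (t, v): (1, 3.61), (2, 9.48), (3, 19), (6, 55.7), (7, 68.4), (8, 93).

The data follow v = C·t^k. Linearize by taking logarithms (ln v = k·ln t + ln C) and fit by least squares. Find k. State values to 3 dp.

k = 1.556

Taking logs, ln v = k·ln t + ln C, so regress ln v on ln t.
AᵀA = [[13.0084, 7.6089]; [7.6089, 6]], rhs = [29.6441, 19.2553]ᵀ  (here Σln t = 7.6089, Σ(ln t)² = 13.0084, Σln v = 19.2553, Σln t·ln v = 29.6441).
Δ = 13.0084·6 − (7.6089)² = 20.1558; k = (29.6441·6 − 7.6089·19.2553)/20.1558 = 1.55557, ln C = (13.0084·19.2553 − 7.6089·29.6441)/20.1558 = 1.23652.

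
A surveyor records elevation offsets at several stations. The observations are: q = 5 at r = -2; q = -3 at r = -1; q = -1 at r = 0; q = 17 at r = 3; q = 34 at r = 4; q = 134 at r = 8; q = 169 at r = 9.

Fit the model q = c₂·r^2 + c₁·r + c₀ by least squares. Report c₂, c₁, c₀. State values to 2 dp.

c₂ = 2.04, c₁ = 0.75, c₀ = -2.42

With design matrix M, MᵀM = [[11011, 1323, 175]; [1323, 175, 21]; [175, 21, 7]] and Mᵀq = [22979, 2773, 355]ᵀ.
Solving the 3×3 system (Gaussian elimination) gives c₂ = 7738/3801, c₁ = 944/1267, c₀ = -9181/3801.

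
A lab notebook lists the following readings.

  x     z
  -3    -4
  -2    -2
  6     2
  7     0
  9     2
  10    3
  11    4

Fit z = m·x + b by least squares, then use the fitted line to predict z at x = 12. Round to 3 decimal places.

With design matrix A, AᵀA = [[400, 38]; [38, 7]] and Aᵀz = [120, 5]ᵀ.
Determinant 400·7 − 38² = 1356.
m = (120·7 − 38·5)/1356 = 325/678; b = (400·5 − 38·120)/1356 = -640/339.
At x = 12: ẑ = (325/678)·(12) + (-640/339)·(1) = 1310/339.

ẑ = 3.864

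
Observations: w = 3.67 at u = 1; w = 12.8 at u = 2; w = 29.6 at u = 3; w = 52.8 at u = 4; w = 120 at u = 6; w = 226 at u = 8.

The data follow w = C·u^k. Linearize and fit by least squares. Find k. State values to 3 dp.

Let Y = ln w. Fitting Y = k·ln u + ln C by least squares:
Σln u = 7.0493, Σ(ln u)² = 11.1437, Σln w = 21.4119, Σln u·ln w = 30.8375.
Equations: 11.1437·k + 7.0493·ln C = 30.8375;  7.0493·k + 6·ln C = 21.4119.
Solving (det = 17.1702): k = 1.98522, ln C = 1.23628.

k = 1.985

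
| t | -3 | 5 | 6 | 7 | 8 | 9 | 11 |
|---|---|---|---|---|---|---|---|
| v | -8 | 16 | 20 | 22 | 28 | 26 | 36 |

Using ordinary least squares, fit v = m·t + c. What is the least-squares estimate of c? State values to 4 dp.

c = 1.0922

With design matrix M, MᵀM = [[385, 43]; [43, 7]] and Mᵀv = [1232, 140]ᵀ.
Eliminating c: 7·(row 1) − 43·(row 2) gives 846·m = 7·1232 − 43·140 = 2604, so m = 434/141.
Then c = (140 − 43·(434/141))/7 = 154/141.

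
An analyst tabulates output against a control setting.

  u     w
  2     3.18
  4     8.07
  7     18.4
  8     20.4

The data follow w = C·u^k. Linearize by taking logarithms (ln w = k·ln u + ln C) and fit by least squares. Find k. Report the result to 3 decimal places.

Taking logs, ln w = k·ln u + ln C, so regress ln w on ln u.
Σln u = 6.1048, Σ(ln u)² = 10.5129, Σln w = 9.1729, Σln u·ln w = 15.6345.
Normal system: [[10.5129, 6.1048]; [6.1048, 4]]·[k, ln C]ᵀ = [15.6345, 9.1729]ᵀ.
Solving (det = 4.7831): k = 1.36713, ln C = 0.20672.

k = 1.367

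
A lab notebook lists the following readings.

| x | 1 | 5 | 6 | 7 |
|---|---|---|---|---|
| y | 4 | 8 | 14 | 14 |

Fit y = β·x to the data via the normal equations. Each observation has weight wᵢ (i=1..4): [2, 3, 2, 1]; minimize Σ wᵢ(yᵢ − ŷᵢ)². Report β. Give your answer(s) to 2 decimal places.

β = 1.99

AᵀWA·[β]ᵀ = AᵀWy reads: 198·β = 394.
(Σwᵢ·x·x = 198, Σwᵢ·x·y = 394.)
Hence β = 394 / 198 ≈ 1.9899.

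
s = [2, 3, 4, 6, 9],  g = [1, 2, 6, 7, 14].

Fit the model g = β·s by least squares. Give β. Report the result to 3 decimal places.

β = 1.370

Sums needed: Σs·s = 146.
Right-hand side: Σs·g = 200.
Hence β = 200 / 146 ≈ 1.36986.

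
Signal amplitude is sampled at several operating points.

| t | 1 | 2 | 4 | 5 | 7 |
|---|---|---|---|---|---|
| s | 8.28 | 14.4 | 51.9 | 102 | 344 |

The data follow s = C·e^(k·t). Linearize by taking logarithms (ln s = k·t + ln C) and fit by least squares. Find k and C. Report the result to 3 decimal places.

k = 0.628, C = 4.281

With ln sᵢ as the transformed response and tᵢ as the regressor:
Sums: Σt = 19.0000, Σ(t)² = 95.0000, Σln s = 19.1960, Σt·ln s = 87.2549.
Normal system: [[95.0000, 19.0000]; [19.0000, 5]]·[k, ln C]ᵀ = [87.2549, 19.1960]ᵀ.
Δ = 95.0000·5 − (19.0000)² = 114.0000; k = (87.2549·5 − 19.0000·19.1960)/114.0000 = 0.62764, ln C = (95.0000·19.1960 − 19.0000·87.2549)/114.0000 = 1.45418, so C = exp(1.45418) = 4.28098.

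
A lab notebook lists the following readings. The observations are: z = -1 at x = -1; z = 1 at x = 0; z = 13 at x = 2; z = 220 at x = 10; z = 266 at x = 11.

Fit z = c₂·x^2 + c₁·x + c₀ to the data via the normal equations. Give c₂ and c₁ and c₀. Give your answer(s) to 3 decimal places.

c₂ = 1.972, c₁ = 2.386, c₀ = 0.182

With design matrix A, AᵀA = [[24658, 2338, 226]; [2338, 226, 22]; [226, 22, 5]] and Aᵀz = [54237, 5153, 499]ᵀ.
Inverting the 3×3 Gram matrix, [c₂, c₁, c₀]ᵀ = [74861/37968, 90583/37968, 577/3164]ᵀ.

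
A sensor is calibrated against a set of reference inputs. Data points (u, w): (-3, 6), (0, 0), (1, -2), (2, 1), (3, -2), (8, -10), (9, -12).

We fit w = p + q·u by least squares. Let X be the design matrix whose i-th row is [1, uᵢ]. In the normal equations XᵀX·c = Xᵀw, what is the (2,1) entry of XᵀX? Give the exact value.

Row 2 ↔ basis u, column 1 ↔ basis 1, so (XᵀX)_{2,1} = Σᵢ u = (-3)·(1) + (0)·(1) + (1)·(1) + (2)·(1) + (3)·(1) + (8)·(1) + (9)·(1) = 20.

20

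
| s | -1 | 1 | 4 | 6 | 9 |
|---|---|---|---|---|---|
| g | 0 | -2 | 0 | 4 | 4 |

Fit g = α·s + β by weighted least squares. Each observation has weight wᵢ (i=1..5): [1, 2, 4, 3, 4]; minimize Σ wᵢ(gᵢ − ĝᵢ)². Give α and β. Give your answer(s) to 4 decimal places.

The normal system XᵀWX·[α, β]ᵀ = XᵀWg is [[499, 71]; [71, 14]]·[α, β]ᵀ = [212, 24]ᵀ.
Eliminating β: 14·(row 1) − 71·(row 2) gives 1945·α = 14·212 − 71·24 = 1264, so α = 1264/1945.
Then β = (24 − 71·(1264/1945))/14 = -3076/1945.

α = 0.6499, β = -1.5815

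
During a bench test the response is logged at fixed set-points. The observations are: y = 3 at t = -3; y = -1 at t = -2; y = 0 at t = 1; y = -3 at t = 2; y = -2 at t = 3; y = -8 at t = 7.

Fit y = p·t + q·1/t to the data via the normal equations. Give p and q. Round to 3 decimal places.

The normal system AᵀA·[p, q]ᵀ = Aᵀy is [[76, 6]; [6, 1537/882]]·[p, q]ᵀ = [-75, -80/21]ᵀ.
det = 76·(1537/882) − 6² = 42530/441.
p = ((-75)·(1537/882) − 6·(-80/21))/(42530/441) = -19023/17012; q = (76·(-80/21) − 6·(-75))/(42530/441) = 7077/4253.

p = -1.118, q = 1.664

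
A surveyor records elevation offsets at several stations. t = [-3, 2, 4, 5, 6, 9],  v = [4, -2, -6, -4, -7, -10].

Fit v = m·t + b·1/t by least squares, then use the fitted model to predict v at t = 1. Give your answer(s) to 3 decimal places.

v̂ = -1.696

Normal-equation sums: Σt·t = 171, Σt·1/t = 6, Σ1/t·1/t = 16321/32400.
Moment sums: Σt·v = -192, Σ1/t·v = -311/45.
Determinant 171·(16321/32400) − 6² = 180499/3600.
m = ((-192)·(16321/32400) − 6·(-311/45))/(180499/3600) = -596704/541497; b = (171·(-311/45) − 6·(-192))/(180499/3600) = -107280/180499.
At t = 1: v̂ = (-596704/541497)·(1) + (-107280/180499)·(1) = -83504/49227.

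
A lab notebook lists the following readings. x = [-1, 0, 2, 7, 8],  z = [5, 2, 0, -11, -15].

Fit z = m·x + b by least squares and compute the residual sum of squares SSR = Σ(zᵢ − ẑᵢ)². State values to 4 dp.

SSR = 4.3353

MᵀM·[m, b]ᵀ = Mᵀz reads: 118·m + 16·b = -202;  16·m + 5·b = -19.
det = 118·5 − 16² = 334.
m = ((-202)·5 − 16·(-19))/334 = -353/167; b = (118·(-19) − 16·(-202))/334 = 495/167.
Residuals: -13/167, -161/167, 211/167, 139/167, -176/167; SSR = 724/167.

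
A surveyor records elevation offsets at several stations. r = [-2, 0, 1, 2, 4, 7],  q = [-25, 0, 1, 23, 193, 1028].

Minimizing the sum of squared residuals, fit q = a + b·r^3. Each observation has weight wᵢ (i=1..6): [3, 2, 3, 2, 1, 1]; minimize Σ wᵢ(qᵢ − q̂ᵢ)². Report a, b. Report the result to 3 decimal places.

a = -0.945, b = 3.001

With design matrix M, MᵀWM = [[12, 402]; [402, 122068]] and MᵀWq = [1195, 365927]ᵀ.
Δ = 12·122068 − 402² = 1303212.
a = (1195·122068 − 402·365927)/1303212 = -615697/651606; b = (12·365927 − 402·1195)/1303212 = 651789/217202.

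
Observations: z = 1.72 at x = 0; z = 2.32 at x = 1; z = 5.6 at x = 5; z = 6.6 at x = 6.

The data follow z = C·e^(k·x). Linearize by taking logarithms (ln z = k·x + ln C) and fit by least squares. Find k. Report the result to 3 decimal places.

k = 0.223

With ln zᵢ as the transformed response and xᵢ as the regressor:
AᵀA = [[62.0000, 12.0000]; [12.0000, 4]], rhs = [20.7778, 4.9937]ᵀ  (here Σx = 12.0000, Σ(x)² = 62.0000, Σln z = 4.9937, Σx·ln z = 20.7778).
Δ = 62.0000·4 − (12.0000)² = 104.0000; k = (20.7778·4 − 12.0000·4.9937)/104.0000 = 0.22295, ln C = (62.0000·4.9937 − 12.0000·20.7778)/104.0000 = 0.57959.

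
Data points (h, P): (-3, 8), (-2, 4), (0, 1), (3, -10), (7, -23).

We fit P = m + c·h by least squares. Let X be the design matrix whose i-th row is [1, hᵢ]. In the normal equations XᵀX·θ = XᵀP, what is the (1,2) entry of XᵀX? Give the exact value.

Row 1 ↔ basis 1, column 2 ↔ basis h, so (XᵀX)_{1,2} = Σᵢ h = (1)·(-3) + (1)·(-2) + (1)·(0) + (1)·(3) + (1)·(7) = 5.

5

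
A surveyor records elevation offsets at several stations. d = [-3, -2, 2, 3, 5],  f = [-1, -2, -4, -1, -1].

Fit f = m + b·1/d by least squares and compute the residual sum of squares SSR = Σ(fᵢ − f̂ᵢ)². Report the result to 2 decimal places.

Sums needed: Σ1 = 5, Σ1/d = 1/5, Σ1/d·1/d = 343/450.
Moment sums: Σf = -9, Σ1/d·f = -6/5.
XᵀX·[m, b]ᵀ = Xᵀf becomes [[5, 1/5]; [1/5, 343/450]]·[m, b]ᵀ = [-9, -6/5]ᵀ.
Eliminating b: (343/450)·(row 1) − (1/5)·(row 2) gives (1697/450)·m = (343/450)·(-9) − (1/5)·(-6/5) = -331/50, so m = -2979/1697.
Then b = ((-6/5) − (1/5)·(-2979/1697))/(343/450) = -1890/1697.
Residuals: 652/1697, -1360/1697, -2864/1697, 1912/1697, 1660/1697; SSR = 9952/1697.

SSR = 5.86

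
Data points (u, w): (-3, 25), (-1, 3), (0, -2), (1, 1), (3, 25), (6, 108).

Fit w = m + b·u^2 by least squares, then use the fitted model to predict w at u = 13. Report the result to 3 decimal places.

Normal-equation sums: Σ1 = 6, Σu^2 = 56, Σu^2·u^2 = 1460.
Moment sums: Σw = 160, Σu^2·w = 4342.
Normal equations: [[6, 56]; [56, 1460]]·[m, b]ᵀ = [160, 4342]ᵀ.
det = 6·1460 − 56² = 5624.
m = (160·1460 − 56·4342)/5624 = -1194/703; b = (6·4342 − 56·160)/5624 = 4273/1406.
At u = 13: ŵ = (-1194/703)·(1) + (4273/1406)·(169) = 719749/1406.

ŵ = 511.913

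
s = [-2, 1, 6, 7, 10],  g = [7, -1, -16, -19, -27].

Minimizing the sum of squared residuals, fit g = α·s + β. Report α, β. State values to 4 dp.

The normal equations are: 190·α + 22·β = -514;  22·α + 5·β = -56.
Eliminating β: 5·(row 1) − 22·(row 2) gives 466·α = 5·(-514) − 22·(-56) = -1338, so α = -669/233.
Then β = ((-56) − 22·(-669/233))/5 = 334/233.

α = -2.8712, β = 1.4335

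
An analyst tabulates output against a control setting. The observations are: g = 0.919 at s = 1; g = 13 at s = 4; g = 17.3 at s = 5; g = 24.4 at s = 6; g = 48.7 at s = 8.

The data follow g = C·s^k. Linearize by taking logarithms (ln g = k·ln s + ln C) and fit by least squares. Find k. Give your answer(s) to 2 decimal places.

Taking logs, ln g = k·ln s + ln C, so regress ln g on ln s.
Σln s = 6.8669, Σ(ln s)² = 12.0466, Σln g = 12.4114, Σln s·ln g = 21.9478.
Equations: 12.0466·k + 6.8669·ln C = 21.9478;  6.8669·k + 5·ln C = 12.4114.
Solving (det = 13.0781): k = 1.87414, ln C = -0.09163.

k = 1.87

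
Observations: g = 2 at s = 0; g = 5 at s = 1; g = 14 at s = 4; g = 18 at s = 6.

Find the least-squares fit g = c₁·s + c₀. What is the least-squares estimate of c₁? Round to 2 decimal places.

c₁ = 2.71

The normal system AᵀA·[c₁, c₀]ᵀ = Aᵀg is [[53, 11]; [11, 4]]·[c₁, c₀]ᵀ = [169, 39]ᵀ.
Eliminating c₀: 4·(row 1) − 11·(row 2) gives 91·c₁ = 4·169 − 11·39 = 247, so c₁ = 19/7.
Then c₀ = (39 − 11·(19/7))/4 = 16/7.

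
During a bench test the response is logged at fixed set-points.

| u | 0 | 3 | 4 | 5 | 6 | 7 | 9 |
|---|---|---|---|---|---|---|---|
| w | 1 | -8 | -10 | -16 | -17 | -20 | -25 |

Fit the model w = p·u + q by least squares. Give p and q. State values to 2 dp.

Setting ∂/∂p … = 0 gives: 216·p + 34·q = -611;  34·p + 7·q = -95.
Δ = 216·7 − 34² = 356.
p = ((-611)·7 − 34·(-95))/356 = -1047/356; q = (216·(-95) − 34·(-611))/356 = 127/178.

p = -2.94, q = 0.71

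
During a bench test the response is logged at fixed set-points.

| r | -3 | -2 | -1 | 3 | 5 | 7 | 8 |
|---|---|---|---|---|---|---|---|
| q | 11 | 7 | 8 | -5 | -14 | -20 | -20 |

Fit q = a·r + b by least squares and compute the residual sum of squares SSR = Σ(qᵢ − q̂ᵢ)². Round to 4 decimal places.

MᵀM·[a, b]ᵀ = Mᵀq reads: 161·a + 17·b = -440;  17·a + 7·b = -33.
det = 161·7 − 17² = 838.
a = ((-440)·7 − 17·(-33))/838 = -2519/838; b = (161·(-33) − 17·(-440))/838 = 2167/838.
Residuals: -253/419, -1339/838, 1009/419, 600/419, -652/419, -647/419, 1225/838; SSR = 14841/838.

SSR = 17.7100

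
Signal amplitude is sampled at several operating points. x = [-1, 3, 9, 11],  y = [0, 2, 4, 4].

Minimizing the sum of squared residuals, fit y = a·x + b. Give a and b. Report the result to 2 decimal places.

a = 0.34, b = 0.63

Compute the Gram sums: Σx·x = 212, Σx = 22, Σ1 = 4.
For Aᵀy: Σx·y = 86, Σy = 10.
AᵀA·[a, b]ᵀ = Aᵀy becomes [[212, 22]; [22, 4]]·[a, b]ᵀ = [86, 10]ᵀ.
det = 212·4 − 22² = 364.
a = (86·4 − 22·10)/364 = 31/91; b = (212·10 − 22·86)/364 = 57/91.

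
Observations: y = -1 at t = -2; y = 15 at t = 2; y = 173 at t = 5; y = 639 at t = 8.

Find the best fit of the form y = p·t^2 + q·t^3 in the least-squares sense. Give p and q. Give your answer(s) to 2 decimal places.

p = 1.80, q = 1.02

Entries of AᵀA: Σt^2·t^2 = 4753, Σt^2·t^3 = 35893, Σt^3·t^3 = 277897.
For Aᵀy: Σt^2·y = 45277, Σt^3·y = 348921.
Eliminating q: 277897·(row 1) − 35893·(row 2) gives 32536992·p = 277897·45277 − 35893·348921 = 58521016, so p = 7315127/4067124.
Then q = (348921 − 35893·(7315127/4067124))/277897 = 4161769/4067124.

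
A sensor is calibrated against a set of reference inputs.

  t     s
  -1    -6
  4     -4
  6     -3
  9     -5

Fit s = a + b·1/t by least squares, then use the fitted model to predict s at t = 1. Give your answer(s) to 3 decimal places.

ŝ = -2.557

From the data, Σ1 = 4, Σ1/t = -17/36, Σ1/t·1/t = 1429/1296.
And Σs = -18, Σ1/t·s = 71/18.
Normal equations: [[4, -17/36]; [-17/36, 1429/1296]]·[a, b]ᵀ = [-18, 71/18]ᵀ.
Determinant 4·(1429/1296) − (-17/36)² = 67/16.
a = ((-18)·(1429/1296) − (-17/36)·(71/18))/(67/16) = -23308/5427; b = (4·(71/18) − (-17/36)·(-18))/(67/16) = 1048/603.
At t = 1: ŝ = (-23308/5427)·(1) + (1048/603)·(1) = -13876/5427.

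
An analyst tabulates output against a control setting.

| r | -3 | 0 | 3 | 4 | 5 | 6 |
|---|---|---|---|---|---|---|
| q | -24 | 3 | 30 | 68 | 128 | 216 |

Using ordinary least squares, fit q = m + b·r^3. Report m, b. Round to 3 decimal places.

m = 3.415, b = 0.989

Entries of AᵀA: Σ1 = 6, Σr^3 = 405, Σr^3·r^3 = 67835.
And Σq = 421, Σr^3·q = 68466.
AᵀA·[m, b]ᵀ = Aᵀq becomes [[6, 405]; [405, 67835]]·[m, b]ᵀ = [421, 68466]ᵀ.
Δ = 6·67835 − 405² = 242985.
m = (421·67835 − 405·68466)/242985 = 165961/48597; b = (6·68466 − 405·421)/242985 = 80097/80995.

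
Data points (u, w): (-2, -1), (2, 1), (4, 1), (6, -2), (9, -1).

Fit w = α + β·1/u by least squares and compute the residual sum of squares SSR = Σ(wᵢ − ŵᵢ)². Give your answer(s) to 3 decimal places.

From the data, Σ1 = 5, Σ1/u = 19/36, Σ1/u·1/u = 781/1296.
Right-hand side: Σw = -2, Σ1/u·w = 29/36.
AᵀA·[α, β]ᵀ = Aᵀw becomes [[5, 19/36]; [19/36, 781/1296]]·[α, β]ᵀ = [-2, 29/36]ᵀ.
Determinant 5·(781/1296) − (19/36)² = 443/162.
α = ((-2)·(781/1296) − (19/36)·(29/36))/(443/162) = -2113/3544; β = (5·(29/36) − (19/36)·(-2))/(443/162) = 1647/886.
Residuals: 1863/3544, 2363/3544, 2005/1772, -6073/3544, -2163/3544; SSR = 18819/3544.

SSR = 5.310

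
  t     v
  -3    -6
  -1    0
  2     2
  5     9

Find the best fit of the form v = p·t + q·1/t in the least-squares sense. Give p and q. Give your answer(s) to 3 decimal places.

p = 1.932, q = -2.091

The normal equations are: 39·p + 4·q = 67;  4·p + (1261/900)·q = 24/5.
(Σt·t = 39, Σt·1/t = 4, Σ1/t·1/t = 1261/900, Σt·v = 67, Σ1/t·v = 24/5.)
Determinant 39·(1261/900) − 4² = 11593/300.
p = (67·(1261/900) − 4·(24/5))/(11593/300) = 67207/34779; q = (39·(24/5) − 4·67)/(11593/300) = -24240/11593.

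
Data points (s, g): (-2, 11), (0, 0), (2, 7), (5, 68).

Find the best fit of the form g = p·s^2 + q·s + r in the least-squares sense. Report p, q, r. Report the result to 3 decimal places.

Compute the Gram sums: Σs^2·s^2 = 657, Σs^2·s = 125, Σs^2 = 33, Σs·s = 33, Σs = 5, Σ1 = 4.
And Σs^2·g = 1772, Σs·g = 332, Σg = 86.
So AᵀA·[p, q, r]ᵀ = Aᵀg: [[657, 125, 33]; [125, 33, 5]; [33, 5, 4]]·[p, q, r]ᵀ = [1772, 332, 86]ᵀ.
Row-reducing yields p = 4810/1639, q = -1304/1639, r = -2814/1639.

p = 2.935, q = -0.796, r = -1.717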